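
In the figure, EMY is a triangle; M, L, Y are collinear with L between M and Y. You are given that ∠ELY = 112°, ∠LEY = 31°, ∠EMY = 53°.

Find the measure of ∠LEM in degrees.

1. ∠ELM = 68°  [linear pair at L on MY]
2. ∠EML = 53°  [L on ray MY]
3. ∠LEM = 59°  [△EML]

∠LEM = 59°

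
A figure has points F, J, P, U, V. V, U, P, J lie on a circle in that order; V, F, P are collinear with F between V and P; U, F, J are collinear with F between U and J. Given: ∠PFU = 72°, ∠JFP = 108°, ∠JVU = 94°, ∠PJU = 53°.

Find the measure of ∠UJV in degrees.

∠UJV = 67°

1. ∠UFV = 108°  [linear pair at F on VP]
2. ∠PVU = 53°  [same arc UP]
3. ∠JUV = 19°  [△VFU]
4. ∠UJV = 67°  [△VUJ]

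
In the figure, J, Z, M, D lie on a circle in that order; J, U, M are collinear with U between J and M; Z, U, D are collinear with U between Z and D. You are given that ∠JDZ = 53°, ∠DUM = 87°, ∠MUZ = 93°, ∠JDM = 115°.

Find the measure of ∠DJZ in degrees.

1. ∠JMZ = 53°  [same arc JZ]
2. ∠JUZ = 87°  [vertical angles at U]
3. ∠JZM = 65°  [cyclic JZMD, opposite ∠Z+∠D]
4. ∠MJZ = 62°  [△JZM]
5. ∠DZJ = 31°  [△JUZ]
6. ∠DJZ = 96°  [△JZD]

∠DJZ = 96°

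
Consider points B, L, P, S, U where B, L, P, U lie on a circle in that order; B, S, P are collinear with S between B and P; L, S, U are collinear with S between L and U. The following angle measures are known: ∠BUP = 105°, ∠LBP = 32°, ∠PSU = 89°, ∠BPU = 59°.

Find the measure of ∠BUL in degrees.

1. ∠PBU = 16°  [△BPU]
2. ∠BSU = 91°  [linear pair at S on BP]
3. ∠BUL = 73°  [△BSU]

∠BUL = 73°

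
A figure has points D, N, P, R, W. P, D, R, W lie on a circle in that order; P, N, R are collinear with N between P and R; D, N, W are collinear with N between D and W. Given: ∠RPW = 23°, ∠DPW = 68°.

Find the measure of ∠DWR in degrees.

∠DWR = 45°

1. ∠RDW = 23°  [same arc RW]
2. ∠DRW = 112°  [cyclic PDRW, opposite ∠P+∠R]
3. ∠DWR = 45°  [△DRW]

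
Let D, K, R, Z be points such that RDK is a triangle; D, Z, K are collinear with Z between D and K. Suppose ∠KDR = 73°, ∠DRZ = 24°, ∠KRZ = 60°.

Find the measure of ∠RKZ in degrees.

∠RKZ = 23°

1. ∠RDZ = 73°  [Z on ray DK]
2. ∠DZR = 83°  [△RDZ]
3. ∠KZR = 97°  [linear pair at Z on DK]
4. ∠RKZ = 23°  [△RZK]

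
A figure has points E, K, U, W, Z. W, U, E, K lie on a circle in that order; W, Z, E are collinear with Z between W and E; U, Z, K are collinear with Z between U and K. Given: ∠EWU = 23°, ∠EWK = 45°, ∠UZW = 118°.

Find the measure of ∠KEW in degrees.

∠KEW = 39°

1. ∠EKU = 23°  [same arc UE]
2. ∠EZK = 118°  [vertical angles at Z]
3. ∠KEW = 39°  [△EZK]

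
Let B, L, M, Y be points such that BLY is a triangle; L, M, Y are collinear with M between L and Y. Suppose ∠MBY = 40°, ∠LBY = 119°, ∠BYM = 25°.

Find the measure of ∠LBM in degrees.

1. ∠BMY = 115°  [△BMY]
2. ∠BYL = 25°  [M on ray YL]
3. ∠BML = 65°  [linear pair at M on LY]
4. ∠BLY = 36°  [△BLY]
5. ∠BLM = 36°  [M on ray LY]
6. ∠LBM = 79°  [△BLM]

∠LBM = 79°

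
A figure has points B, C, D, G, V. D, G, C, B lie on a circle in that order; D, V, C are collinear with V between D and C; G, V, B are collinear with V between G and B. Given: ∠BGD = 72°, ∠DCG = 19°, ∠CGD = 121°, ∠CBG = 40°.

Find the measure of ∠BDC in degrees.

1. ∠BCD = 72°  [same arc DB]
2. ∠CBD = 59°  [cyclic DGCB, opposite ∠G+∠B]
3. ∠BDC = 49°  [△DCB]

∠BDC = 49°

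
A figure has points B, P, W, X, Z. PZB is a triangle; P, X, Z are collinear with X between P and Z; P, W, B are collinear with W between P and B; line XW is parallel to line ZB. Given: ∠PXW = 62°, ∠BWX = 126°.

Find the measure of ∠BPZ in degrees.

1. ∠PWX = 54°  [linear pair at W on PB]
2. ∠WPX = 64°  [△PXW]
3. ∠BPZ = 64°  [X on PZ, W on PB]

∠BPZ = 64°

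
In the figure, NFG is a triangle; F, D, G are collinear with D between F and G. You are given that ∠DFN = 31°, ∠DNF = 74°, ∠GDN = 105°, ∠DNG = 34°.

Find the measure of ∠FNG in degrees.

1. ∠GFN = 31°  [D on ray FG]
2. ∠DGN = 41°  [△NDG]
3. ∠FGN = 41°  [D on ray GF]
4. ∠FNG = 108°  [△NFG]

∠FNG = 108°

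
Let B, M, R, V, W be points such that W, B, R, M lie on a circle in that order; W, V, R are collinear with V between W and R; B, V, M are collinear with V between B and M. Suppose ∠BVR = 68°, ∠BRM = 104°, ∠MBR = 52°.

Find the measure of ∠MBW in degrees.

∠MBW = 44°

1. ∠MVW = 68°  [vertical angles at V]
2. ∠BWM = 76°  [cyclic WBRM, opposite ∠W+∠R]
3. ∠MWR = 52°  [same arc RM]
4. ∠BMW = 60°  [△WVM]
5. ∠MBW = 44°  [△WBM]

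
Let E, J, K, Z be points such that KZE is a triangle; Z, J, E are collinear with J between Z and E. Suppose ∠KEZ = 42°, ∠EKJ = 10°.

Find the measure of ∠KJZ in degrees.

∠KJZ = 52°

1. ∠JEK = 42°  [J on ray EZ]
2. ∠EJK = 128°  [△KJE]
3. ∠KJZ = 52°  [linear pair at J on ZE]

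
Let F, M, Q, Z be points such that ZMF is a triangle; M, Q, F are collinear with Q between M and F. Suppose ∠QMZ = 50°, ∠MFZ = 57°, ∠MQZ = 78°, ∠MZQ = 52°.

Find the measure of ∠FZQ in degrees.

1. ∠QFZ = 57°  [Q on ray FM]
2. ∠FQZ = 102°  [linear pair at Q on MF]
3. ∠FZQ = 21°  [△ZQF]

∠FZQ = 21°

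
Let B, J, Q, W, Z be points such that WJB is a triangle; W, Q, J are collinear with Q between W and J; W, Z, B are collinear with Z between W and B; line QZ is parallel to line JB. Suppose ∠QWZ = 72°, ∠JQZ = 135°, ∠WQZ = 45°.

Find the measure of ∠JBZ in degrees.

∠JBZ = 63°

1. ∠QZW = 63°  [△WQZ]
2. ∠BZQ = 117°  [linear pair at Z on WB]
3. ∠JBZ = 63°  [QZ∥JB, co-interior at B–Z]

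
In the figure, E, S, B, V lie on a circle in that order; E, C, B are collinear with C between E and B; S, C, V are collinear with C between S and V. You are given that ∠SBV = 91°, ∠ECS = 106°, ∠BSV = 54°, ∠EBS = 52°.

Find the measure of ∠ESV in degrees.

1. ∠SEV = 89°  [cyclic ESBV, opposite ∠E+∠B]
2. ∠EVS = 52°  [same arc ES]
3. ∠ESV = 39°  [△ESV]

∠ESV = 39°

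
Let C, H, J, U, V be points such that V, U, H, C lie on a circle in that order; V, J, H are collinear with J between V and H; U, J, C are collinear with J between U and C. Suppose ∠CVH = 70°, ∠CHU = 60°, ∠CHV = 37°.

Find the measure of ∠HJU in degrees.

1. ∠CUH = 70°  [same arc HC]
2. ∠HCU = 50°  [△UHC]
3. ∠CUV = 37°  [same arc VC]
4. ∠HVU = 50°  [same arc UH]
5. ∠UJV = 93°  [△VJU]
6. ∠HJU = 87°  [linear pair at J on VH]

∠HJU = 87°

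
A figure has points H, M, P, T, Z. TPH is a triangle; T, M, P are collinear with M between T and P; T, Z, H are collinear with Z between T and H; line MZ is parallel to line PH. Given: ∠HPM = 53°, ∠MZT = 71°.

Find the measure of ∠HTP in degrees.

∠HTP = 56°

1. ∠HPT = 53°  [M on ray PT]
2. ∠PHT = 71°  [MZ∥PH, corresponding at Z]
3. ∠HTP = 56°  [△TPH]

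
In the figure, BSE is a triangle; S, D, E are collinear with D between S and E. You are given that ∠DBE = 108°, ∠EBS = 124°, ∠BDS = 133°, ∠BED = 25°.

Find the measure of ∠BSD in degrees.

∠BSD = 31°

1. ∠BES = 25°  [D on ray ES]
2. ∠BSE = 31°  [△BSE]
3. ∠BSD = 31°  [D on ray SE]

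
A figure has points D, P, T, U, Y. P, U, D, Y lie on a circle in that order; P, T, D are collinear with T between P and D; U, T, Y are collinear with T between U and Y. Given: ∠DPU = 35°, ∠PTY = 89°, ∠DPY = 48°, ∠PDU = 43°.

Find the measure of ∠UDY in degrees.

∠UDY = 97°

1. ∠DYU = 35°  [same arc UD]
2. ∠DUY = 48°  [same arc DY]
3. ∠UDY = 97°  [△UDY]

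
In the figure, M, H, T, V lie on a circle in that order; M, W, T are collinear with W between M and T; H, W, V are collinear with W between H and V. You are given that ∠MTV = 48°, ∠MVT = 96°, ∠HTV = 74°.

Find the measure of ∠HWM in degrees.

∠HWM = 62°

1. ∠MHV = 48°  [same arc MV]
2. ∠TMV = 36°  [△MTV]
3. ∠HMV = 106°  [cyclic MHTV, opposite ∠M+∠T]
4. ∠HVM = 26°  [△MHV]
5. ∠THV = 36°  [same arc TV]
6. ∠HTM = 26°  [same arc MH]
7. ∠HWT = 118°  [△HWT]
8. ∠HWM = 62°  [linear pair at W on MT]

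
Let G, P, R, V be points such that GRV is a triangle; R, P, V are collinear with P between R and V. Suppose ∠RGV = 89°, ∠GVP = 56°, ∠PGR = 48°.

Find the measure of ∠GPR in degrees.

∠GPR = 97°

1. ∠GVR = 56°  [P on ray VR]
2. ∠GRV = 35°  [△GRV]
3. ∠GRP = 35°  [P on ray RV]
4. ∠GPR = 97°  [△GRP]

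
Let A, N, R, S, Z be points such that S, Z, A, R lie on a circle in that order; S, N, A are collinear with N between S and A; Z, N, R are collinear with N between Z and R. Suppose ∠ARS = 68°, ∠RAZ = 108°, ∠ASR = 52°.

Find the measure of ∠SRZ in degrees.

∠SRZ = 48°

1. ∠RAS = 60°  [△SAR]
2. ∠RSZ = 72°  [cyclic SZAR, opposite ∠S+∠A]
3. ∠RZS = 60°  [same arc SR]
4. ∠SRZ = 48°  [△SZR]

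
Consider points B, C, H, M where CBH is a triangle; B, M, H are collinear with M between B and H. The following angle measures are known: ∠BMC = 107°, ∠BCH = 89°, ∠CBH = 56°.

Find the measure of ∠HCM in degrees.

∠HCM = 72°

1. ∠CMH = 73°  [linear pair at M on BH]
2. ∠BHC = 35°  [△CBH]
3. ∠CHM = 35°  [M on ray HB]
4. ∠HCM = 72°  [△CMH]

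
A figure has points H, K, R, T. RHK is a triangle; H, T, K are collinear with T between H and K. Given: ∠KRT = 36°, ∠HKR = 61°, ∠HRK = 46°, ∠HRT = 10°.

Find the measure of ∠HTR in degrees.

1. ∠KHR = 73°  [△RHK]
2. ∠RHT = 73°  [T on ray HK]
3. ∠HTR = 97°  [△RHT]

∠HTR = 97°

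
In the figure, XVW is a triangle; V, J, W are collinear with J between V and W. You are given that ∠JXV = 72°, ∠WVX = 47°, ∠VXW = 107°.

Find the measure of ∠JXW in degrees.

1. ∠VWX = 26°  [△XVW]
2. ∠JVX = 47°  [J on ray VW]
3. ∠JWX = 26°  [J on ray WV]
4. ∠VJX = 61°  [△XVJ]
5. ∠WJX = 119°  [linear pair at J on VW]
6. ∠JXW = 35°  [△XJW]

∠JXW = 35°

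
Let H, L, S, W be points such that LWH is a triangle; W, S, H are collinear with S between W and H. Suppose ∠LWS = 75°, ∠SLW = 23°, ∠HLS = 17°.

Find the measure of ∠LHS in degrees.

∠LHS = 65°

1. ∠LSW = 82°  [△LWS]
2. ∠HSL = 98°  [linear pair at S on WH]
3. ∠LHS = 65°  [△LSH]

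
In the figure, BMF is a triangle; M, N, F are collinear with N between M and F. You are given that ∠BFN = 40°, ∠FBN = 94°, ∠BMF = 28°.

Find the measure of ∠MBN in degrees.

1. ∠BNF = 46°  [△BNF]
2. ∠BMN = 28°  [N on ray MF]
3. ∠BNM = 134°  [linear pair at N on MF]
4. ∠MBN = 18°  [△BMN]

∠MBN = 18°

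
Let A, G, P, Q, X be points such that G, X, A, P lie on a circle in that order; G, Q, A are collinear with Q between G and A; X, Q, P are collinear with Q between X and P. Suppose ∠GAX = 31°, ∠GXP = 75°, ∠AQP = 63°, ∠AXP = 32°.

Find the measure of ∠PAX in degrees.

∠PAX = 106°

1. ∠GAP = 75°  [same arc GP]
2. ∠APX = 42°  [△AQP]
3. ∠PAX = 106°  [△XAP]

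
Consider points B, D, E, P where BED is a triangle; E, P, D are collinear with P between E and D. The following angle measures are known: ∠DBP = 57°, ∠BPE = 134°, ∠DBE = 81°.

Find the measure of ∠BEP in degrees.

∠BEP = 22°

1. ∠BPD = 46°  [linear pair at P on ED]
2. ∠BDP = 77°  [△BPD]
3. ∠BDE = 77°  [P on ray DE]
4. ∠BED = 22°  [△BED]
5. ∠BEP = 22°  [P on ray ED]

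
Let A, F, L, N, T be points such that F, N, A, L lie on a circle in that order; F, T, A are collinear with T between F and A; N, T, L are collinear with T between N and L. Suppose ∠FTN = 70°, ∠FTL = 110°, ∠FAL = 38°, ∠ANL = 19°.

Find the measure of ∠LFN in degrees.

∠LFN = 91°

1. ∠ATL = 70°  [vertical angles at T]
2. ∠ALN = 72°  [△ATL]
3. ∠LAN = 89°  [△NAL]
4. ∠LFN = 91°  [cyclic FNAL, opposite ∠F+∠A]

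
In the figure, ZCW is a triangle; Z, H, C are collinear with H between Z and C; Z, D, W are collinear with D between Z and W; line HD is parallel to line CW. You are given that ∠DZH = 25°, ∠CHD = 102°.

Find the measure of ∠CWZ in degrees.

∠CWZ = 77°

1. ∠DHZ = 78°  [linear pair at H on ZC]
2. ∠HDZ = 77°  [△ZHD]
3. ∠CWZ = 77°  [HD∥CW, corresponding at D]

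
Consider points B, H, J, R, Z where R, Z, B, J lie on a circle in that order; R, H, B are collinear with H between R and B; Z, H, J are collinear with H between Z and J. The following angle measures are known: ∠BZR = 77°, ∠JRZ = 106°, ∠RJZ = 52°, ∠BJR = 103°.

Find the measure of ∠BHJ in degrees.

1. ∠JZR = 22°  [△RZJ]
2. ∠RBZ = 52°  [same arc RZ]
3. ∠JBR = 22°  [same arc RJ]
4. ∠BRZ = 51°  [△RZB]
5. ∠BJZ = 51°  [same arc ZB]
6. ∠BHJ = 107°  [△BHJ]

∠BHJ = 107°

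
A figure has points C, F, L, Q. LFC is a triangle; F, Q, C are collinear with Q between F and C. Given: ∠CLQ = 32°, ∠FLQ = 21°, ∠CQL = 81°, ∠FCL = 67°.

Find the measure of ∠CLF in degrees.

∠CLF = 53°

1. ∠FQL = 99°  [linear pair at Q on FC]
2. ∠LFQ = 60°  [△LFQ]
3. ∠CFL = 60°  [Q on ray FC]
4. ∠CLF = 53°  [△LFC]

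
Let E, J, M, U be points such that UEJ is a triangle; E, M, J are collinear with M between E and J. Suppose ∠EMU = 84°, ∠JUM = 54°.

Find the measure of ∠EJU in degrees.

∠EJU = 30°

1. ∠JMU = 96°  [linear pair at M on EJ]
2. ∠MJU = 30°  [△UMJ]
3. ∠EJU = 30°  [M on ray JE]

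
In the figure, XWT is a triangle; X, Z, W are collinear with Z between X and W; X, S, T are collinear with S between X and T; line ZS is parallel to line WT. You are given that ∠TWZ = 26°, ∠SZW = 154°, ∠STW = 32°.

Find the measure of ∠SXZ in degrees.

1. ∠TWX = 26°  [Z on ray WX]
2. ∠WTX = 32°  [S on ray TX]
3. ∠TXW = 122°  [△XWT]
4. ∠SXZ = 122°  [Z on XW, S on XT]

∠SXZ = 122°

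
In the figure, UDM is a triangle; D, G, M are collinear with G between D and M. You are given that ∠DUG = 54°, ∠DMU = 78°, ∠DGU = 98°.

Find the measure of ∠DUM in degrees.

1. ∠GDU = 28°  [△UDG]
2. ∠MDU = 28°  [G on ray DM]
3. ∠DUM = 74°  [△UDM]

∠DUM = 74°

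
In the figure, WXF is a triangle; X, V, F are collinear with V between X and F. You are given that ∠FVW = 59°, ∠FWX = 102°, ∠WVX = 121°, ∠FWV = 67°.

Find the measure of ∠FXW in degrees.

∠FXW = 24°

1. ∠VFW = 54°  [△WVF]
2. ∠WFX = 54°  [V on ray FX]
3. ∠FXW = 24°  [△WXF]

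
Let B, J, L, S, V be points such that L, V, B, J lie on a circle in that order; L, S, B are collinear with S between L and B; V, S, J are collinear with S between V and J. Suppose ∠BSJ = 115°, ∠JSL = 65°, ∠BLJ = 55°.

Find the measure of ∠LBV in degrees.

∠LBV = 60°

1. ∠BSV = 65°  [vertical angles at S]
2. ∠BVJ = 55°  [same arc BJ]
3. ∠LBV = 60°  [△VSB]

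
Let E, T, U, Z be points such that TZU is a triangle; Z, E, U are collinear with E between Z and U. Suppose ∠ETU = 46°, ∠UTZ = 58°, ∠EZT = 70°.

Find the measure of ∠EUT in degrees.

∠EUT = 52°

1. ∠TZU = 70°  [E on ray ZU]
2. ∠TUZ = 52°  [△TZU]
3. ∠EUT = 52°  [E on ray UZ]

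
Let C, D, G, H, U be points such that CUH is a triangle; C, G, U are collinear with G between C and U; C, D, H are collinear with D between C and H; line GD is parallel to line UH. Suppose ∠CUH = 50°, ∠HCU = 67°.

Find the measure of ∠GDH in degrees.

1. ∠CHU = 63°  [△CUH]
2. ∠CDG = 63°  [GD∥UH, corresponding at D]
3. ∠GDH = 117°  [linear pair at D on CH]

∠GDH = 117°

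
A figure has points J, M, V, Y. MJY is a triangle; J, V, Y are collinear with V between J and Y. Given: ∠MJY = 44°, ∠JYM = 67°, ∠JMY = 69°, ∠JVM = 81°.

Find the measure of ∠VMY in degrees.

∠VMY = 14°

1. ∠MYV = 67°  [V on ray YJ]
2. ∠MVY = 99°  [linear pair at V on JY]
3. ∠VMY = 14°  [△MVY]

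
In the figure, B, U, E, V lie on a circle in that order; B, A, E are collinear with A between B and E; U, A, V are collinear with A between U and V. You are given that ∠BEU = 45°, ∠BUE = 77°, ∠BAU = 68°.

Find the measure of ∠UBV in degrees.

1. ∠BVU = 45°  [same arc BU]
2. ∠EBU = 58°  [△BUE]
3. ∠BUV = 54°  [△BAU]
4. ∠UBV = 81°  [△BUV]

∠UBV = 81°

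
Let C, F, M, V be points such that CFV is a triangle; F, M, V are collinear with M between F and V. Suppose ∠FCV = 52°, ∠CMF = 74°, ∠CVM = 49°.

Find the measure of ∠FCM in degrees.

1. ∠CVF = 49°  [M on ray VF]
2. ∠CFV = 79°  [△CFV]
3. ∠CFM = 79°  [M on ray FV]
4. ∠FCM = 27°  [△CFM]

∠FCM = 27°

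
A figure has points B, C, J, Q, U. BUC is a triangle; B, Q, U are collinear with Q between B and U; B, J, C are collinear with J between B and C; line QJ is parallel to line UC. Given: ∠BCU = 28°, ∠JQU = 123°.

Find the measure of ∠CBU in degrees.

1. ∠BJQ = 28°  [QJ∥UC, corresponding at J]
2. ∠BQJ = 57°  [linear pair at Q on BU]
3. ∠JBQ = 95°  [△BQJ]
4. ∠CBU = 95°  [Q on BU, J on BC]

∠CBU = 95°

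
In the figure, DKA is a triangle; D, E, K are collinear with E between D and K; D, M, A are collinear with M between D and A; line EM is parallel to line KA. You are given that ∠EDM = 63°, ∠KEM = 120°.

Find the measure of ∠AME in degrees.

∠AME = 123°

1. ∠DEM = 60°  [linear pair at E on DK]
2. ∠DME = 57°  [△DEM]
3. ∠AME = 123°  [linear pair at M on DA]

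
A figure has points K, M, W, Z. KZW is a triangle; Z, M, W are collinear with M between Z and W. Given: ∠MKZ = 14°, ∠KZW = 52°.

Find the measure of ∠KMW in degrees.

∠KMW = 66°

1. ∠KZM = 52°  [M on ray ZW]
2. ∠KMZ = 114°  [△KZM]
3. ∠KMW = 66°  [linear pair at M on ZW]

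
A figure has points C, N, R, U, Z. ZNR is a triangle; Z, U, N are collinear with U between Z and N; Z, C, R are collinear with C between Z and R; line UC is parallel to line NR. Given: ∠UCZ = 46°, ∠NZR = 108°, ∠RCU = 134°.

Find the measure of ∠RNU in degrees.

∠RNU = 26°

1. ∠NRZ = 46°  [UC∥NR, corresponding at C]
2. ∠RNZ = 26°  [△ZNR]
3. ∠RNU = 26°  [U on ray NZ]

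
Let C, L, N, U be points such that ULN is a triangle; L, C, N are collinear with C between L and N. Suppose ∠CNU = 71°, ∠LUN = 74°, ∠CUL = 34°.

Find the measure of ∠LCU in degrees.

∠LCU = 111°

1. ∠LNU = 71°  [C on ray NL]
2. ∠NLU = 35°  [△ULN]
3. ∠CLU = 35°  [C on ray LN]
4. ∠LCU = 111°  [△ULC]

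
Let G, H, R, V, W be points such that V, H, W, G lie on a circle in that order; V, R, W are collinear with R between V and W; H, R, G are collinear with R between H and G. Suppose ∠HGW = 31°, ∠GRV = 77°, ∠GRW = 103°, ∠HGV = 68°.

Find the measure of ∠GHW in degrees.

∠GHW = 35°

1. ∠HRW = 77°  [vertical angles at R]
2. ∠HWV = 68°  [same arc VH]
3. ∠GHW = 35°  [△HRW]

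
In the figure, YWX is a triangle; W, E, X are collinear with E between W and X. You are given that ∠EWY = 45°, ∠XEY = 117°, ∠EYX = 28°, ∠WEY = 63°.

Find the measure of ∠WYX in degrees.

∠WYX = 100°

1. ∠XWY = 45°  [E on ray WX]
2. ∠EXY = 35°  [△YEX]
3. ∠WXY = 35°  [E on ray XW]
4. ∠WYX = 100°  [△YWX]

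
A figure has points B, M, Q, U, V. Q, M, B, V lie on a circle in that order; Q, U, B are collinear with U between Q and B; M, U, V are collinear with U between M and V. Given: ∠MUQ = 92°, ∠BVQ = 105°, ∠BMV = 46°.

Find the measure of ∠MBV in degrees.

∠MBV = 75°

1. ∠BUM = 88°  [linear pair at U on QB]
2. ∠BMQ = 75°  [cyclic QMBV, opposite ∠M+∠V]
3. ∠MBQ = 46°  [△MUB]
4. ∠BQM = 59°  [△QMB]
5. ∠BVM = 59°  [same arc MB]
6. ∠MBV = 75°  [△MBV]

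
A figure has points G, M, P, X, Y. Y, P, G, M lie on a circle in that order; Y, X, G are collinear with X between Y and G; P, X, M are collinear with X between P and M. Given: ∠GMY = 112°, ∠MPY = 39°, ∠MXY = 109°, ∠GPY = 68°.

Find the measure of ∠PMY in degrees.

∠PMY = 42°

1. ∠MGY = 39°  [same arc YM]
2. ∠GYM = 29°  [△YGM]
3. ∠PMY = 42°  [△YXM]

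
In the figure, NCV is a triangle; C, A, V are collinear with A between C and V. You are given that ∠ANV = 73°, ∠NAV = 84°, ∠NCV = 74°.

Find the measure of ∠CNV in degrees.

1. ∠AVN = 23°  [△NAV]
2. ∠CVN = 23°  [A on ray VC]
3. ∠CNV = 83°  [△NCV]

∠CNV = 83°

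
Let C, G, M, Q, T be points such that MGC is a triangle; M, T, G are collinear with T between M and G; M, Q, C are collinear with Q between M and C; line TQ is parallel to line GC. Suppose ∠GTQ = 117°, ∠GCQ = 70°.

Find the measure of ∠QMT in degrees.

1. ∠MTQ = 63°  [linear pair at T on MG]
2. ∠GCM = 70°  [Q on ray CM]
3. ∠CGM = 63°  [TQ∥GC, corresponding at T]
4. ∠CMG = 47°  [△MGC]
5. ∠QMT = 47°  [T on MG, Q on MC]

∠QMT = 47°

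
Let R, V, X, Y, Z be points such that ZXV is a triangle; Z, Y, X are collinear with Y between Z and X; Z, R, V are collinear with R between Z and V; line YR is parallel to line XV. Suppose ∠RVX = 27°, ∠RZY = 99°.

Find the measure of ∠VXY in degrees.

∠VXY = 54°

1. ∠XVZ = 27°  [R on ray VZ]
2. ∠VZX = 99°  [Y on ZX, R on ZV]
3. ∠VXZ = 54°  [△ZXV]
4. ∠VXY = 54°  [Y on ray XZ]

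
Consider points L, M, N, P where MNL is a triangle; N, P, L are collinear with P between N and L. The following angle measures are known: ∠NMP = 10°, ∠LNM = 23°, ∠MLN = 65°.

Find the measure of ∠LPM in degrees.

∠LPM = 33°

1. ∠MNP = 23°  [P on ray NL]
2. ∠MPN = 147°  [△MNP]
3. ∠LPM = 33°  [linear pair at P on NL]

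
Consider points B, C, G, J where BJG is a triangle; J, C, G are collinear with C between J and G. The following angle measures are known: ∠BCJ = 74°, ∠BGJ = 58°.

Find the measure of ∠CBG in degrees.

1. ∠BCG = 106°  [linear pair at C on JG]
2. ∠BGC = 58°  [C on ray GJ]
3. ∠CBG = 16°  [△BCG]

∠CBG = 16°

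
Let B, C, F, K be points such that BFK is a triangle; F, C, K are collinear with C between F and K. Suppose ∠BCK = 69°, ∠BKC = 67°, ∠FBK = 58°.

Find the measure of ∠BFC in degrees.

∠BFC = 55°

1. ∠BKF = 67°  [C on ray KF]
2. ∠BFK = 55°  [△BFK]
3. ∠BFC = 55°  [C on ray FK]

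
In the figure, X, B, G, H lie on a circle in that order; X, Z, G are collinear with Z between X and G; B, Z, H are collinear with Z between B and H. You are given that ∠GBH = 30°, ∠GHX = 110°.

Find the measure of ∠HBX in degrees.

∠HBX = 40°

1. ∠GXH = 30°  [same arc GH]
2. ∠HGX = 40°  [△XGH]
3. ∠HBX = 40°  [same arc XH]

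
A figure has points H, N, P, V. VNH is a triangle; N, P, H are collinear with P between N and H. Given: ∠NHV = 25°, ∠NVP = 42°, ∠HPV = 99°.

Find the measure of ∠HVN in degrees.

1. ∠NPV = 81°  [linear pair at P on NH]
2. ∠PNV = 57°  [△VNP]
3. ∠HNV = 57°  [P on ray NH]
4. ∠HVN = 98°  [△VNH]

∠HVN = 98°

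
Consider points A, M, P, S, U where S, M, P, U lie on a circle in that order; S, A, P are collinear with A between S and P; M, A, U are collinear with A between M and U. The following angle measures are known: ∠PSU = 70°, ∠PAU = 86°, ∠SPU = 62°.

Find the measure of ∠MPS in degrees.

1. ∠PUS = 48°  [△SPU]
2. ∠MAS = 86°  [vertical angles at A]
3. ∠SMU = 62°  [same arc SU]
4. ∠PMS = 132°  [cyclic SMPU, opposite ∠M+∠U]
5. ∠MSP = 32°  [△SAM]
6. ∠MPS = 16°  [△SMP]

∠MPS = 16°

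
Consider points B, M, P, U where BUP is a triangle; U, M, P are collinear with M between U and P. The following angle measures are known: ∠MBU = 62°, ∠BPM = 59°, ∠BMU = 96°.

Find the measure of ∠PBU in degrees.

1. ∠BUM = 22°  [△BUM]
2. ∠BPU = 59°  [M on ray PU]
3. ∠BUP = 22°  [M on ray UP]
4. ∠PBU = 99°  [△BUP]

∠PBU = 99°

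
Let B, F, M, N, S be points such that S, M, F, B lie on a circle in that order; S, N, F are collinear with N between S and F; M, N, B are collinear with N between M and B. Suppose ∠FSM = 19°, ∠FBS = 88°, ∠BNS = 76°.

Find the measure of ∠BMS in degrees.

∠BMS = 57°

1. ∠FBM = 19°  [same arc MF]
2. ∠BNF = 104°  [linear pair at N on SF]
3. ∠BFS = 57°  [△FNB]
4. ∠BMS = 57°  [same arc SB]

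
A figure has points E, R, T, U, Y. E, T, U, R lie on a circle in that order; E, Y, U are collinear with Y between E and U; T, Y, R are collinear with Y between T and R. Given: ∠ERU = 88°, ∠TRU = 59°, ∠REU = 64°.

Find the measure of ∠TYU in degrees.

∠TYU = 87°

1. ∠ETU = 92°  [cyclic ETUR, opposite ∠T+∠R]
2. ∠TEU = 59°  [same arc TU]
3. ∠RTU = 64°  [same arc UR]
4. ∠EUT = 29°  [△ETU]
5. ∠TYU = 87°  [△TYU]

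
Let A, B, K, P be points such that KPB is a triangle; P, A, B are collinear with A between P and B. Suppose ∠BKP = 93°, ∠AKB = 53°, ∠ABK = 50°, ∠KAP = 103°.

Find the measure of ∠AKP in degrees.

1. ∠KBP = 50°  [A on ray BP]
2. ∠BPK = 37°  [△KPB]
3. ∠APK = 37°  [A on ray PB]
4. ∠AKP = 40°  [△KPA]

∠AKP = 40°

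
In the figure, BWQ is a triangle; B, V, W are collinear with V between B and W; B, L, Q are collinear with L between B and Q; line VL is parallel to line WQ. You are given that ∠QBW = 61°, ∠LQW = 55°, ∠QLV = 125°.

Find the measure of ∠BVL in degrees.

∠BVL = 64°

1. ∠LBV = 61°  [V on BW, L on BQ]
2. ∠BLV = 55°  [linear pair at L on BQ]
3. ∠BVL = 64°  [△BVL]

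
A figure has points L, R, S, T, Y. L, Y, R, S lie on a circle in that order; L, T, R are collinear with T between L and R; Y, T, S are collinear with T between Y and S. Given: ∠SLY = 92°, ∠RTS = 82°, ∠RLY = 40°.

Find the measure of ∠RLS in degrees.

∠RLS = 52°

1. ∠SRY = 88°  [cyclic LYRS, opposite ∠L+∠R]
2. ∠RSY = 40°  [same arc YR]
3. ∠RYS = 52°  [△YRS]
4. ∠RLS = 52°  [same arc RS]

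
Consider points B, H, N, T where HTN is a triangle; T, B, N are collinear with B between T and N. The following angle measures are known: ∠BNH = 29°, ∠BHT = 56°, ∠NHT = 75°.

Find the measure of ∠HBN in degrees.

1. ∠HNT = 29°  [B on ray NT]
2. ∠HTN = 76°  [△HTN]
3. ∠BTH = 76°  [B on ray TN]
4. ∠HBT = 48°  [△HTB]
5. ∠HBN = 132°  [linear pair at B on TN]

∠HBN = 132°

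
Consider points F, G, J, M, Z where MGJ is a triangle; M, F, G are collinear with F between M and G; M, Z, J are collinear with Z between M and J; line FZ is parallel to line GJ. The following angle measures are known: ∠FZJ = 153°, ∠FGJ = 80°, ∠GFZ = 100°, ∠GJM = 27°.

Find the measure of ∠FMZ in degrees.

∠FMZ = 73°

1. ∠FZM = 27°  [linear pair at Z on MJ]
2. ∠MFZ = 80°  [linear pair at F on MG]
3. ∠FMZ = 73°  [△MFZ]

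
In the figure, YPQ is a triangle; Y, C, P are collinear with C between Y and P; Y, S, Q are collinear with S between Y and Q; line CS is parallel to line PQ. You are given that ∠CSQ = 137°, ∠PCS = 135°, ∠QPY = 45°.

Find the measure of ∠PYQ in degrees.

∠PYQ = 92°

1. ∠CSY = 43°  [linear pair at S on YQ]
2. ∠SCY = 45°  [linear pair at C on YP]
3. ∠CYS = 92°  [△YCS]
4. ∠PYQ = 92°  [C on YP, S on YQ]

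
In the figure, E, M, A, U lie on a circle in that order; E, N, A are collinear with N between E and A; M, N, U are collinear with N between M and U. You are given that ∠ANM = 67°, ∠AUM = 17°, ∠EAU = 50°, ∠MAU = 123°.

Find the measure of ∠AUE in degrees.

∠AUE = 90°

1. ∠AMU = 40°  [△MAU]
2. ∠AEU = 40°  [same arc AU]
3. ∠AUE = 90°  [△EAU]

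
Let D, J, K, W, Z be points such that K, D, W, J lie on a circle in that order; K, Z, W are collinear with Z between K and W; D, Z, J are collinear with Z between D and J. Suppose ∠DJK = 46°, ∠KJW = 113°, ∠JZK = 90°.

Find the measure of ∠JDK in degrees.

∠JDK = 23°

1. ∠JKW = 44°  [△KZJ]
2. ∠JWK = 23°  [△KWJ]
3. ∠JDK = 23°  [same arc KJ]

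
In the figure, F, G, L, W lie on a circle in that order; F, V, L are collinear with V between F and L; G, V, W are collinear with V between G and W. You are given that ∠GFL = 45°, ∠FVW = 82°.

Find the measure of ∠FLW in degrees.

1. ∠GWL = 45°  [same arc GL]
2. ∠LVW = 98°  [linear pair at V on FL]
3. ∠FLW = 37°  [△LVW]

∠FLW = 37°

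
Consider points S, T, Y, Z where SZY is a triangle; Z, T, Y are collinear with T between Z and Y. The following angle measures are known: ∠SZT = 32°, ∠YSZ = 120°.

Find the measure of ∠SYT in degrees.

∠SYT = 28°

1. ∠SZY = 32°  [T on ray ZY]
2. ∠SYZ = 28°  [△SZY]
3. ∠SYT = 28°  [T on ray YZ]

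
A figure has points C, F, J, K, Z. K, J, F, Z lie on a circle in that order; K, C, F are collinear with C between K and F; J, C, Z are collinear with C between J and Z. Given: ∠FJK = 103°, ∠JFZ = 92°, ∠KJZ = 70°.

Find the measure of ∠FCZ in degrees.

∠FCZ = 55°

1. ∠FZK = 77°  [cyclic KJFZ, opposite ∠J+∠Z]
2. ∠JKZ = 88°  [cyclic KJFZ, opposite ∠K+∠F]
3. ∠KFZ = 70°  [same arc KZ]
4. ∠JZK = 22°  [△KJZ]
5. ∠FKZ = 33°  [△KFZ]
6. ∠KCZ = 125°  [△KCZ]
7. ∠FCZ = 55°  [linear pair at C on KF]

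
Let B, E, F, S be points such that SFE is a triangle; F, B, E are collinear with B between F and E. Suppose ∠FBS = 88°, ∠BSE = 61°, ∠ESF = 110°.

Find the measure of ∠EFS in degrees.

1. ∠EBS = 92°  [linear pair at B on FE]
2. ∠BES = 27°  [△SBE]
3. ∠FES = 27°  [B on ray EF]
4. ∠EFS = 43°  [△SFE]

∠EFS = 43°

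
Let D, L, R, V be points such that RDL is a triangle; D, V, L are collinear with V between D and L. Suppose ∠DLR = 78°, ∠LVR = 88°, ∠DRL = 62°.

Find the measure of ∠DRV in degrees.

1. ∠LDR = 40°  [△RDL]
2. ∠DVR = 92°  [linear pair at V on DL]
3. ∠RDV = 40°  [V on ray DL]
4. ∠DRV = 48°  [△RDV]

∠DRV = 48°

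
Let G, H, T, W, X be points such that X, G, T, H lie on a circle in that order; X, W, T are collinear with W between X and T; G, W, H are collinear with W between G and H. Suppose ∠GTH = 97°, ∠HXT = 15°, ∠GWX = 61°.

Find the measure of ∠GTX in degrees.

∠GTX = 46°

1. ∠HGT = 15°  [same arc TH]
2. ∠GWT = 119°  [linear pair at W on XT]
3. ∠GTX = 46°  [△GWT]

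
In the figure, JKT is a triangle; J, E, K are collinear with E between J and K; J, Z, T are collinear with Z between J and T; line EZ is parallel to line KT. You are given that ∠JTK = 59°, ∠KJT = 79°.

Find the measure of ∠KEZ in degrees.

∠KEZ = 138°

1. ∠JKT = 42°  [△JKT]
2. ∠JEZ = 42°  [EZ∥KT, corresponding at E]
3. ∠KEZ = 138°  [linear pair at E on JK]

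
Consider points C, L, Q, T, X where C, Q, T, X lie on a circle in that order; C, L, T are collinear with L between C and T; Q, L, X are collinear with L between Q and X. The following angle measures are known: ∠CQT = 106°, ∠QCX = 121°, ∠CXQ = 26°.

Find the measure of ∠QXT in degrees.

1. ∠CTQ = 26°  [same arc CQ]
2. ∠QCT = 48°  [△CQT]
3. ∠QXT = 48°  [same arc QT]

∠QXT = 48°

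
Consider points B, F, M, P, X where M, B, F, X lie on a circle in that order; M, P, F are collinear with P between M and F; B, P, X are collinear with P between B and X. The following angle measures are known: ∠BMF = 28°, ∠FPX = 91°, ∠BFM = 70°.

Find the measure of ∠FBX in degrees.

1. ∠BPM = 91°  [vertical angles at P]
2. ∠BPF = 89°  [linear pair at P on MF]
3. ∠FBX = 21°  [△BPF]

∠FBX = 21°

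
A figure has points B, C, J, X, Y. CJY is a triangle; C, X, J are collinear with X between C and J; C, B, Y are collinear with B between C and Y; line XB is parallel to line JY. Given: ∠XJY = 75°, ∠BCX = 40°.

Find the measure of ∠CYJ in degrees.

1. ∠CJY = 75°  [X on ray JC]
2. ∠JCY = 40°  [X on CJ, B on CY]
3. ∠CYJ = 65°  [△CJY]

∠CYJ = 65°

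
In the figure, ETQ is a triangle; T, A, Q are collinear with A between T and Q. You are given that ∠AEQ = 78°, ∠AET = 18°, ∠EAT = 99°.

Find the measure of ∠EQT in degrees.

∠EQT = 21°

1. ∠EAQ = 81°  [linear pair at A on TQ]
2. ∠AQE = 21°  [△EAQ]
3. ∠EQT = 21°  [A on ray QT]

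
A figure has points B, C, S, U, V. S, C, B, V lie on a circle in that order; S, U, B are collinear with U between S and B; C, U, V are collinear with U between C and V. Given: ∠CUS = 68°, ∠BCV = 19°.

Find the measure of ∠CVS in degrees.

∠CVS = 49°

1. ∠BUV = 68°  [vertical angles at U]
2. ∠BSV = 19°  [same arc BV]
3. ∠SUV = 112°  [linear pair at U on SB]
4. ∠CVS = 49°  [△SUV]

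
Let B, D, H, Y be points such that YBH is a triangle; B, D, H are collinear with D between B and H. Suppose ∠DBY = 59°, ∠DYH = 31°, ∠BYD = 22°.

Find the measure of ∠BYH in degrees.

∠BYH = 53°

1. ∠BDY = 99°  [△YBD]
2. ∠HBY = 59°  [D on ray BH]
3. ∠HDY = 81°  [linear pair at D on BH]
4. ∠DHY = 68°  [△YDH]
5. ∠BHY = 68°  [D on ray HB]
6. ∠BYH = 53°  [△YBH]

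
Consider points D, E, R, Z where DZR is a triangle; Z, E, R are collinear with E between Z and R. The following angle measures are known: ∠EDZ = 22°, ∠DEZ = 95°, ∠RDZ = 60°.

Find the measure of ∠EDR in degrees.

∠EDR = 38°

1. ∠DZE = 63°  [△DZE]
2. ∠DER = 85°  [linear pair at E on ZR]
3. ∠DZR = 63°  [E on ray ZR]
4. ∠DRZ = 57°  [△DZR]
5. ∠DRE = 57°  [E on ray RZ]
6. ∠EDR = 38°  [△DER]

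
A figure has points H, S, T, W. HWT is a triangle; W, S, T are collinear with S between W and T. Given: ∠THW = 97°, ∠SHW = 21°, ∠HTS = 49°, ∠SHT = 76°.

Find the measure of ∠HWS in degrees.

∠HWS = 34°

1. ∠HST = 55°  [△HST]
2. ∠HSW = 125°  [linear pair at S on WT]
3. ∠HWS = 34°  [△HWS]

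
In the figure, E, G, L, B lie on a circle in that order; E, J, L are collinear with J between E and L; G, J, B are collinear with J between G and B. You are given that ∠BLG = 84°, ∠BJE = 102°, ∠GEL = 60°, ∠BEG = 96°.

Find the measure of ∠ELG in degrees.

∠ELG = 42°

1. ∠GJL = 102°  [vertical angles at J]
2. ∠GBL = 60°  [same arc GL]
3. ∠BGL = 36°  [△GLB]
4. ∠ELG = 42°  [△GJL]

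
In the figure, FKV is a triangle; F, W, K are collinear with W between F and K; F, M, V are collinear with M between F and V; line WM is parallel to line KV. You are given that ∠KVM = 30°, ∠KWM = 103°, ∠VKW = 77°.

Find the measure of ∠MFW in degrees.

∠MFW = 73°

1. ∠FVK = 30°  [M on ray VF]
2. ∠FWM = 77°  [linear pair at W on FK]
3. ∠FMW = 30°  [WM∥KV, corresponding at M]
4. ∠MFW = 73°  [△FWM]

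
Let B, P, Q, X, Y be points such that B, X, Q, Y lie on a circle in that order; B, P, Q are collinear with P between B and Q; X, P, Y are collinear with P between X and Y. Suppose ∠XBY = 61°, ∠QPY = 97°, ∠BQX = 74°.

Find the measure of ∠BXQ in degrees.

∠BXQ = 68°

1. ∠BPX = 97°  [vertical angles at P]
2. ∠BYX = 74°  [same arc BX]
3. ∠BXY = 45°  [△BXY]
4. ∠QBX = 38°  [△BPX]
5. ∠BXQ = 68°  [△BXQ]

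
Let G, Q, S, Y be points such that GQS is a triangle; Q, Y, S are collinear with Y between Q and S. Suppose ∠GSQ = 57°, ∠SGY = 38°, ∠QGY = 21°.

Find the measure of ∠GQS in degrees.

∠GQS = 64°

1. ∠GSY = 57°  [Y on ray SQ]
2. ∠GYS = 85°  [△GYS]
3. ∠GYQ = 95°  [linear pair at Y on QS]
4. ∠GQY = 64°  [△GQY]
5. ∠GQS = 64°  [Y on ray QS]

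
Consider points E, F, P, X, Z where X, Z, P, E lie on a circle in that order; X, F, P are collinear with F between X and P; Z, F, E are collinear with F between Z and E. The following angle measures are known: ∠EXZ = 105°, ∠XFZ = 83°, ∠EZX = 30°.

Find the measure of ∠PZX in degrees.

1. ∠XEZ = 45°  [△XZE]
2. ∠PXZ = 67°  [△XFZ]
3. ∠XPZ = 45°  [same arc XZ]
4. ∠PZX = 68°  [△XZP]

∠PZX = 68°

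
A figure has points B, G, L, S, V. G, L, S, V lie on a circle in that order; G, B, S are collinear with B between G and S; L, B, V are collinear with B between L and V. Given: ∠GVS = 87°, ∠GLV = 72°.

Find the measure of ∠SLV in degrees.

∠SLV = 21°

1. ∠GSV = 72°  [same arc GV]
2. ∠SGV = 21°  [△GSV]
3. ∠SLV = 21°  [same arc SV]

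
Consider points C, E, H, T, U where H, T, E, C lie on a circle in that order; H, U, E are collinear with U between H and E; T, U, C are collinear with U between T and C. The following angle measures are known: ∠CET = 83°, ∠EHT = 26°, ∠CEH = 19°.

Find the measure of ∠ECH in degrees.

∠ECH = 90°

1. ∠CHT = 97°  [cyclic HTEC, opposite ∠H+∠E]
2. ∠ECT = 26°  [same arc TE]
3. ∠CTH = 19°  [same arc HC]
4. ∠CUE = 135°  [△EUC]
5. ∠HCT = 64°  [△HTC]
6. ∠CUH = 45°  [linear pair at U on HE]
7. ∠CHE = 71°  [△HUC]
8. ∠ECH = 90°  [△HEC]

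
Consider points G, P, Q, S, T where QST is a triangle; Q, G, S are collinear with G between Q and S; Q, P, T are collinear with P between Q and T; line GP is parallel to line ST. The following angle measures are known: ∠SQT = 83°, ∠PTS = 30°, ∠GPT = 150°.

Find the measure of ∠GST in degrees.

∠GST = 67°

1. ∠QTS = 30°  [P on ray TQ]
2. ∠QST = 67°  [△QST]
3. ∠GST = 67°  [G on ray SQ]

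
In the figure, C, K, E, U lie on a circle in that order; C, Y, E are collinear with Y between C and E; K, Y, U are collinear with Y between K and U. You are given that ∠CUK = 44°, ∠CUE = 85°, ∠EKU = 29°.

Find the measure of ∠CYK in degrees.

1. ∠CEK = 44°  [same arc CK]
2. ∠EYK = 107°  [△KYE]
3. ∠CYK = 73°  [linear pair at Y on CE]

∠CYK = 73°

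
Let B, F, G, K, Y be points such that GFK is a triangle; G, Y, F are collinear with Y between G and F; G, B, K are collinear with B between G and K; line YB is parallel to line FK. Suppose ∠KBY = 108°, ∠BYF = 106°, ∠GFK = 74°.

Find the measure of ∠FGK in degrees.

1. ∠GBY = 72°  [linear pair at B on GK]
2. ∠BYG = 74°  [linear pair at Y on GF]
3. ∠BGY = 34°  [△GYB]
4. ∠FGK = 34°  [Y on GF, B on GK]

∠FGK = 34°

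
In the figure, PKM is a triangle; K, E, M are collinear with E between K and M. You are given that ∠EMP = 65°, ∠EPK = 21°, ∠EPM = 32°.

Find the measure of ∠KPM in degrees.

1. ∠MEP = 83°  [△PEM]
2. ∠KMP = 65°  [E on ray MK]
3. ∠KEP = 97°  [linear pair at E on KM]
4. ∠EKP = 62°  [△PKE]
5. ∠MKP = 62°  [E on ray KM]
6. ∠KPM = 53°  [△PKM]

∠KPM = 53°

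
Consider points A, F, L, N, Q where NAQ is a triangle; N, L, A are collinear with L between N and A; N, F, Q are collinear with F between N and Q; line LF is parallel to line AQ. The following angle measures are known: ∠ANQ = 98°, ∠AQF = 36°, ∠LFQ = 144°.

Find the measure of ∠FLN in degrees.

1. ∠FNL = 98°  [L on NA, F on NQ]
2. ∠LFN = 36°  [linear pair at F on NQ]
3. ∠FLN = 46°  [△NLF]

∠FLN = 46°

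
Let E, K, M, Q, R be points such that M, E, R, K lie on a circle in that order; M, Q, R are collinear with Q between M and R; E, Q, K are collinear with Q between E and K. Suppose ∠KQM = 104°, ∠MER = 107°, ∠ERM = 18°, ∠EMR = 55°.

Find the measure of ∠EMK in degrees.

1. ∠EQR = 104°  [vertical angles at Q]
2. ∠KER = 58°  [△EQR]
3. ∠EKR = 55°  [same arc ER]
4. ∠ERK = 67°  [△ERK]
5. ∠EMK = 113°  [cyclic MERK, opposite ∠M+∠R]

∠EMK = 113°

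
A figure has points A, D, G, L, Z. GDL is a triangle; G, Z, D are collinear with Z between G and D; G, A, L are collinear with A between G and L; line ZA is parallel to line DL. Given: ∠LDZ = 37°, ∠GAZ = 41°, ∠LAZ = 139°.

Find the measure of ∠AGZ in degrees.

∠AGZ = 102°

1. ∠GDL = 37°  [Z on ray DG]
2. ∠DLG = 41°  [ZA∥DL, corresponding at A]
3. ∠DGL = 102°  [△GDL]
4. ∠AGZ = 102°  [Z on GD, A on GL]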